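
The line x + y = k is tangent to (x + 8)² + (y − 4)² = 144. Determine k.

k = −4 ± 12√2

Tangency holds when the distance from the centre (−8, 4) to the line equals the radius 12:
|1·(−8) + 1·4 − k| / √2 = 12
|k − (−4)| = 12√2.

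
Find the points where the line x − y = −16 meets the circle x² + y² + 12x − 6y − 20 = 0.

(−14, 2) and (−5, 11)

Express y = x + 16 and substitute into the circle:
2x² + 38x + 140 = 0  ⟹  x² + 19x + 70 = 0
x = −5 or x = −14, giving (−5, 11) and (−14, 2).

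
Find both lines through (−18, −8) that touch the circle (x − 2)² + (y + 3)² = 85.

A line y − (−8) = m(x − (−18)) is tangent when its distance from (2, −3) is √85:
(20m − (5))² = 85(m² + 1)
63m² − 40m − 12 = 0, so m = −2/9 or m = 6/7.
Through (−18, −8) these give 2x + 9y = −108 and 6x − 7y = −52.

2x + 9y = −108 and 6x − 7y = −52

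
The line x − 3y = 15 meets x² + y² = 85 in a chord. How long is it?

5√10

The distance from (0, 0) to the line is 15/√10, and r² = 85.
Chord = 2√(r² − d²) = 2·√(125/2) = 5√10.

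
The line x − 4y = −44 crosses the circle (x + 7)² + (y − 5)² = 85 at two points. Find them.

(−16, 7) and (0, 11)

Substitute y = (44 + x)/4:
17x² + 272x = 0  ⟹  x² + 16x = 0
x = 0 or x = −16, giving (0, 11) and (−16, 7).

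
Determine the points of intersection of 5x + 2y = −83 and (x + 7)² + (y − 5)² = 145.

Express y = (−83 − 5x)/2 and substitute into the circle:
29x² + 986x + 8265 = 0  ⟹  x² + 34x + 285 = 0
x = −15 or x = −19, giving (−15, −4) and (−19, 6).

(−19, 6) and (−15, −4)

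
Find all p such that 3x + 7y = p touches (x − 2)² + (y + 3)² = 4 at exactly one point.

p = −15 ± 2√58

For a tangent, require d(centre, line) = r = 2.
|3·2 + 7·(−3) − p| / √58 = 2
|p − (−15)| = 2√58.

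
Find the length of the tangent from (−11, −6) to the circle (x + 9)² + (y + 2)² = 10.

√10

Centre (−9, −2), r² = 10. |PO|² = (−2)² + (−4)² = 20.
Power of the point: PT² = |PO|² − r² = 10, so PT = √10.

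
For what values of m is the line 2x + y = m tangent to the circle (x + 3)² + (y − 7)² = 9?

m = 1 ± 3√5

The line touches the circle iff its distance from (−3, 7) is 3:
|2·(−3) + 1·7 − m| / √5 = 3
|m − (1)| = 3√5.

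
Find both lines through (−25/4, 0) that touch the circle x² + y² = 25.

A line y − (0) = m(x − (−25/4)) is tangent when its distance from (0, 0) is 5:
[m·(25/4) − (0)]² = 25(m² + 1)
9m² − 16 = 0, so m = 4/3 or m = −4/3.
Through (−25/4, 0) these give 4x − 3y = −25 and 4x + 3y = −25.

4x − 3y = −25 and 4x + 3y = −25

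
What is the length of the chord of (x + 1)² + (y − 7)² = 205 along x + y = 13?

19√2

Substitute y = −x + 13:
2x² − 10x − 168 = 0  ⟹  x² − 5x − 84 = 0
x = 12 or x = −7, giving (12, 1) and (−7, 20).
|(12, 1) − (−7, 20)| = √((19)² + (−19)²) = 19√2.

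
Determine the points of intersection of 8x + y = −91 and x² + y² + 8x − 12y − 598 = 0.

Substitute y = −8x − 91:
65x² + 1560x + 8775 = 0  ⟹  x² + 24x + 135 = 0
x = −9 or x = −15, giving (−9, −19) and (−15, 29).

(−15, 29) and (−9, −19)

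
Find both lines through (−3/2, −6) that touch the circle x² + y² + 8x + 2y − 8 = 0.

y = −6 and 4x − 3y = 12

Let a tangent through (−3/2, −6) have slope m. Its distance from (−4, −1) must equal 5:
(−5/2m − (5))² = 25(m² + 1)
3m² − 4m = 0, so m = 0 or m = 4/3.
Through (−3/2, −6) these give y = −6 and 4x − 3y = 12.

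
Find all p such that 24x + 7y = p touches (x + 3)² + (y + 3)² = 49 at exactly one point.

p = −268 or p = 82

The line touches the circle iff its distance from (−3, −3) is 7:
|24·(−3) + 7·(−3) − p| / √625 = 7
|p − (−93)| = 7·25, so p = 82 or p = −268.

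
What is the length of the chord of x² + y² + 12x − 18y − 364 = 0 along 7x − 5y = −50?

5√74

The distance from (−6, 9) to the line is 37/√74, and r² = 481.
Chord = 2√(r² − d²) = 2·√(925/2) = 5√74.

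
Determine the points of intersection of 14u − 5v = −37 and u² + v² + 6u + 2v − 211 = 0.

Express v = (37 + 14u)/5 and substitute into the circle:
221u² + 1326u − 3536 = 0  ⟹  u² + 6u − 16 = 0
u = 2 or u = −8, giving (2, 13) and (−8, −15).

(−8, −15) and (2, 13)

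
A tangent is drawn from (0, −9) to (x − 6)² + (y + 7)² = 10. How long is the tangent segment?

√30

With centre O = (6, −7), |OP|² = 40 and r² = 10.
Power of the point: PT² = |PO|² − r² = 30, so PT = √30.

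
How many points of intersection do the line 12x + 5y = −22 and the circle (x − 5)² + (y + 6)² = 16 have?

Centre (5, −6), r² = 16. Distance² from centre to line = (52)²/169 = 16.
Since d² = r², the line is tangent.

1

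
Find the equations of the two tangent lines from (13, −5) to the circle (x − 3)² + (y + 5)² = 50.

Write the tangent as mx − y + (−5 − m·(13)) = 0 and set its distance from the centre to 5√2:
[m·(−10) − (0)]² = 50(m² + 1)
m² − 1 = 0, so m = −1 or m = 1.
With m = −1: x + y = 8. With m = 1: x − y = 18.

x + y = 8 and x − y = 18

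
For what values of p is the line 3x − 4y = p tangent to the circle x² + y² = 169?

For a tangent, require d(centre, line) = r = 13.
|3·0 − 4·0 − p| / √25 = 13
|p| = 13·5, so p = 65 or p = −65.

p = −65 or p = 65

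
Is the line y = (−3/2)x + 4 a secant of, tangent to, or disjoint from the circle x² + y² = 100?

secant

Substituting the line into the circle gives 13x² − 48x − 336 = 0.
Discriminant = (−48)² − 4·13·(−336) = 19776 > 0.
Two real roots: the line is a secant.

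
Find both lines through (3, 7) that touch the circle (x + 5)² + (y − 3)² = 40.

3x − y = 2 and x + 3y = 24

Let a tangent through (3, 7) have slope m. Its distance from (−5, 3) must equal 2√10:
[m·(−8) − (−4)]² = 40(m² + 1)
3m² − 8m − 3 = 0, so m = 3 or m = −1/3.
With m = 3: 3x − y = 2. With m = −1/3: x + 3y = 24.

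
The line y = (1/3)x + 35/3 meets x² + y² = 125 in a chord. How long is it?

Express y = (35 + x)/3 and substitute into the circle:
10x² + 70x + 100 = 0  ⟹  x² + 7x + 10 = 0
x = −2 or x = −5, giving (−2, 11) and (−5, 10).
Chord length = distance between (−2, 11) and (−5, 10) = √10 = √10.

√10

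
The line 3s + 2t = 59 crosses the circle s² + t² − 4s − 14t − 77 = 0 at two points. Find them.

(9, 16) and (13, 10)

Substitute t = (59 − 3s)/2:
13s² − 286s + 1521 = 0  ⟹  s² − 22s + 117 = 0
s = 13 or s = 9, giving (13, 10) and (9, 16).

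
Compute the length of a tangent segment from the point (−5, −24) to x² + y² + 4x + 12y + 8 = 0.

The centre is (−2, −6) and r = 4√2. The square of the distance from P to the centre is 9 + 324 = 333.
Power of the point: PT² = |PO|² − r² = 301, so PT = √301.

√301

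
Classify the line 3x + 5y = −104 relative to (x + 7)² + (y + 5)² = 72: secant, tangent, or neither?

Substituting the line into the circle gives 34x² + 824x + 5666 = 0.
Discriminant = (824)² − 4·34·(5666) = −91600 < 0.
No real roots: the line does not meet the circle.

neither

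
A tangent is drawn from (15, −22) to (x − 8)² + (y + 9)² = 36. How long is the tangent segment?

√182

Centre (8, −9), r² = 36. |PO|² = (7)² + (−13)² = 218.
By the tangent–radius right angle, tangent length = √(|PO|² − r²) = √182.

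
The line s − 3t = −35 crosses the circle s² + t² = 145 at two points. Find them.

(−8, 9) and (1, 12)

Express t = (35 + s)/3 and substitute into the circle:
10s² + 70s − 80 = 0  ⟹  s² + 7s − 8 = 0
s = 1 or s = −8, giving (1, 12) and (−8, 9).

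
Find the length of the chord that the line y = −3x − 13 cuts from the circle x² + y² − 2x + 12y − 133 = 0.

The distance from (1, −6) to the line is 10/√10, and r² = 170.
Chord = 2√(r² − d²) = 2·√(160) = 8√10.

8√10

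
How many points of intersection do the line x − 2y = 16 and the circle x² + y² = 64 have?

Substituting the line into the circle gives 5x² − 32x = 0.
Δ = 1024 − 0 = 1024.
Two real roots: the line is a secant.

2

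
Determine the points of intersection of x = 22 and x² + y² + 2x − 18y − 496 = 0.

(22, 2) and (22, 16)

The line gives x = 22. Substituting into the circle:
y² − 18y + 32 = 0
y = 16 or y = 2, giving (22, 16) and (22, 2).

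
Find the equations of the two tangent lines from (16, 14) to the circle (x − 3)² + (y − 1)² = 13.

Write the tangent as mx − y + (14 − m·(16)) = 0 and set its distance from the centre to √13:
(−13m − (−13))² = 13(m² + 1)
6m² − 13m + 6 = 0, so m = 3/2 or m = 2/3.
With m = 3/2: 3x − 2y = 20. With m = 2/3: 2x − 3y = −10.

3x − 2y = 20 and 2x − 3y = −10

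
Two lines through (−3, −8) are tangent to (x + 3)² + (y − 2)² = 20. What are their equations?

Write the tangent as mx − y + (−8 − m·(−3)) = 0 and set its distance from the centre to 2√5:
[m·(0) − (10)]² = 20(m² + 1)
m² − 4 = 0, so m = −2 or m = 2.
With m = −2: 2x + y = −14. With m = 2: 2x − y = 2.

2x + y = −14 and 2x − y = 2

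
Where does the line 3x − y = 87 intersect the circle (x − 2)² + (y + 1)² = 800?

(22, −21) and (30, 3)

From the line, y = 3x − 87. Substituting:
10x² − 520x + 6600 = 0  ⟹  x² − 52x + 660 = 0
x = 30 or x = 22, giving (30, 3) and (22, −21).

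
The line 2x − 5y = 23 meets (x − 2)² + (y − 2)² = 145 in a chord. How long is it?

Substitute y = (−23 + 2x)/5:
29x² − 232x − 2436 = 0  ⟹  x² − 8x − 84 = 0
x = 14 or x = −6, giving (14, 1) and (−6, −7).
|(14, 1) − (−6, −7)| = √((20)² + (8)²) = 4√29.

4√29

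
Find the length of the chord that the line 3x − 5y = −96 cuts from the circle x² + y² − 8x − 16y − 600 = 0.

From the line, y = (96 + 3x)/5. Substituting:
34x² + 136x − 13464 = 0  ⟹  x² + 4x − 396 = 0
x = 18 or x = −22, giving (18, 30) and (−22, 6).
|(18, 30) − (−22, 6)| = √((40)² + (24)²) = 8√34.

8√34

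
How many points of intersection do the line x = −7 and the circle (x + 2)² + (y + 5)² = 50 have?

2

Substituting the line into the circle gives y² + 10y = 0.
Δ = 100 − 0 = 100.
Two real roots: the line is a secant.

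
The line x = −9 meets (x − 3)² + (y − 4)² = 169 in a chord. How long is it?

10

The distance from (3, 4) to the line is 12, and r² = 169.
Chord = 2√(r² − d²) = 2·√(25) = 10.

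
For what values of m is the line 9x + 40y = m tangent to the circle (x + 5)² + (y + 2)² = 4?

For a tangent, require d(centre, line) = r = 2.
|9·(−5) + 40·(−2) − m| / √1681 = 2
|m − (−125)| = 2·41, so m = −43 or m = −207.

m = −207 or m = −43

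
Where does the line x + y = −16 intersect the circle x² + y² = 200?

Substitute y = −x − 16:
2x² + 32x + 56 = 0  ⟹  x² + 16x + 28 = 0
x = −2 or x = −14, giving (−2, −14) and (−14, −2).

(−14, −2) and (−2, −14)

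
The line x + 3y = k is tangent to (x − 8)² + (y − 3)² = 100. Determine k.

Tangency holds when the distance from the centre (8, 3) to the line equals the radius 10:
|1·8 + 3·3 − k| / √10 = 10
|k − (17)| = 10√10.

k = 17 ± 10√10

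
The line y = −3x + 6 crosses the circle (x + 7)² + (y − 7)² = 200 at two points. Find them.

Substitute y = −3x + 6:
10x² + 20x − 150 = 0  ⟹  x² + 2x − 15 = 0
x = 3 or x = −5, giving (3, −3) and (−5, 21).

(−5, 21) and (3, −3)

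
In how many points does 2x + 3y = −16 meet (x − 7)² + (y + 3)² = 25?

d² = (2·7 + 3·(−3) − (−16))²/13 = 441/13; r² = 25.
Since d² > r², the line lies outside the circle.

0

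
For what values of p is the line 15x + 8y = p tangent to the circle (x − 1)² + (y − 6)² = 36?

For a tangent, require d(centre, line) = r = 6.
|15·1 + 8·6 − p| / √289 = 6
|p − (63)| = 6·17, so p = 165 or p = −39.

p = −39 or p = 165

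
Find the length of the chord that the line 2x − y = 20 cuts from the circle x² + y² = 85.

2√5

The distance from (0, 0) to the line is 20/√5, and r² = 85.
Half the chord is √(r² − d²) = √(5), so the full chord is 2√5.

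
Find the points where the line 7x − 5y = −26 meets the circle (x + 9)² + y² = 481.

From the line, y = (26 + 7x)/5. Substituting:
74x² + 814x − 9324 = 0  ⟹  x² + 11x − 126 = 0
x = 7 or x = −18, giving (7, 15) and (−18, −20).

(−18, −20) and (7, 15)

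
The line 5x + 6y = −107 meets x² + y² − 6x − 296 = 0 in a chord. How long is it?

2√61

Express y = (−107 − 5x)/6 and substitute into the circle:
61x² + 854x + 793 = 0  ⟹  x² + 14x + 13 = 0
x = −1 or x = −13, giving (−1, −17) and (−13, −7).
|(−1, −17) − (−13, −7)| = √((12)² + (−10)²) = 2√61.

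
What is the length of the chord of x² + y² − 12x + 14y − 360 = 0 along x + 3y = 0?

Centre (6, −7), r² = 445. Perpendicular distance d from centre to line = |−15| / √10 = 15/√10.
Half the chord is √(r² − d²) = √(845/2), so the full chord is 13√10.

13√10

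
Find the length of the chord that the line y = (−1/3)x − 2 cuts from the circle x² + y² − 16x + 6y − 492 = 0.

15√10

From the line, y = (−6 − x)/3. Substituting:
10x² − 150x − 4500 = 0  ⟹  x² − 15x − 450 = 0
x = 30 or x = −15, giving (30, −12) and (−15, 3).
|(30, −12) − (−15, 3)| = √((45)² + (−15)²) = 15√10.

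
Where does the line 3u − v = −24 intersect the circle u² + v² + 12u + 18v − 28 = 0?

From the line, v = 3u + 24. Substituting:
10u² + 210u + 980 = 0  ⟹  u² + 21u + 98 = 0
u = −7 or u = −14, giving (−7, 3) and (−14, −18).

(−14, −18) and (−7, 3)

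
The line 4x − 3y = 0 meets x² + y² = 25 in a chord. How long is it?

10

Express y = (4x)/3 and substitute into the circle:
25x² − 225 = 0  ⟹  x² − 9 = 0
x = 3 or x = −3, giving (3, 4) and (−3, −4).
Chord length = distance between (3, 4) and (−3, −4) = √100 = 10.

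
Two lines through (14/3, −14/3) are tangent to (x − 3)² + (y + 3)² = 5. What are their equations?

x − 2y = 14 and 2x − y = 14

A line y − (−14/3) = m(x − (14/3)) is tangent when its distance from (3, −3) is √5:
(−5/3m − (5/3))² = 5(m² + 1)
2m² − 5m + 2 = 0, so m = 1/2 or m = 2.
Through (14/3, −14/3) these give x − 2y = 14 and 2x − y = 14.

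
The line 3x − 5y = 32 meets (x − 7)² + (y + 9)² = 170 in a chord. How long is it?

4√34

Centre (7, −9), r² = 170. Perpendicular distance d from centre to line = |34| / √34 = 34/√34.
Chord = 2√(r² − d²) = 2·√(136) = 4√34.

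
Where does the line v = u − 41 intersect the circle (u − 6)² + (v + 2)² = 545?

(22, −19) and (23, −18)

Substitute v = u − 41:
2u² − 90u + 1012 = 0  ⟹  u² − 45u + 506 = 0
u = 23 or u = 22, giving (23, −18) and (22, −19).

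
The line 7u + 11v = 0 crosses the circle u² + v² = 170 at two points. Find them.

(−11, 7) and (11, −7)

Express v = (−7u)/11 and substitute into the circle:
170u² − 20570 = 0  ⟹  u² − 121 = 0
u = 11 or u = −11, giving (11, −7) and (−11, 7).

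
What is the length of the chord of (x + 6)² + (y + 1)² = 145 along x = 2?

The distance from (−6, −1) to the line is 8, and r² = 145.
Half the chord is √(r² − d²) = √(81), so the full chord is 18.

18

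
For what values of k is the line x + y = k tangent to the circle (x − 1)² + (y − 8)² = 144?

For a tangent, require d(centre, line) = r = 12.
|1·1 + 1·8 − k| / √2 = 12
|k − (9)| = 12√2.

k = 9 ± 12√2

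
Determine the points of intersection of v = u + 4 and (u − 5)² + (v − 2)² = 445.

(−13, −9) and (16, 20)

Express v = u + 4 and substitute into the circle:
2u² − 6u − 416 = 0  ⟹  u² − 3u − 208 = 0
u = 16 or u = −13, giving (16, 20) and (−13, −9).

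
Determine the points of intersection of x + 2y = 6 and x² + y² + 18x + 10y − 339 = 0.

(−20, 13) and (12, −3)

Substitute y = (6 − x)/2:
5x² + 40x − 1200 = 0  ⟹  x² + 8x − 240 = 0
x = 12 or x = −20, giving (12, −3) and (−20, 13).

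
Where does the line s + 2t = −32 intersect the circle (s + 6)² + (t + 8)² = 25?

(−10, −11) and (−6, −13)

From the line, t = (−32 − s)/2. Substituting:
5s² + 80s + 300 = 0  ⟹  s² + 16s + 60 = 0
s = −6 or s = −10, giving (−6, −13) and (−10, −11).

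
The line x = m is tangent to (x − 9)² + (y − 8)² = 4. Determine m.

Tangency holds when the distance from the centre (9, 8) to the line equals the radius 2:
|1·9 + 0·8 − m| / √1 = 2
|m − (9)| = 2, so m = 11 or m = 7.

m = 7 or m = 11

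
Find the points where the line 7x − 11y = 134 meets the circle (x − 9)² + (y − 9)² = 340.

From the line, y = (−134 + 7x)/11. Substituting:
170x² − 5440x + 22950 = 0  ⟹  x² − 32x + 135 = 0
x = 27 or x = 5, giving (27, 5) and (5, −9).

(5, −9) and (27, 5)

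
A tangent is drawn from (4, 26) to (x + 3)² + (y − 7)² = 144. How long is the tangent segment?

√266

With centre O = (−3, 7), |OP|² = 410 and r² = 144.
The tangent meets the radius at right angles, so tangent² = |PO|² − r² = 410 − 144 = 266.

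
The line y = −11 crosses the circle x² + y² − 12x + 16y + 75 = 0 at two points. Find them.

Substitute y = −11:
x² − 12x + 20 = 0
x = 10 or x = 2, giving (10, −11) and (2, −11).

(2, −11) and (10, −11)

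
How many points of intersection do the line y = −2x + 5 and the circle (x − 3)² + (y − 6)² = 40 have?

2

Substituting the line into the circle gives 5x² − 2x − 30 = 0.
Δ = 4 − (−600) = 604.
Two real roots: the line is a secant.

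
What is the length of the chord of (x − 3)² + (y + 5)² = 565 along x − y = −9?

29√2

Centre (3, −5), r² = 565. Perpendicular distance d from centre to line = |17| / √2 = 17/√2.
Chord = 2√(r² − d²) = 2·√(841/2) = 29√2.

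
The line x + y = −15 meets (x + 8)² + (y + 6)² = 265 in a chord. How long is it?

Centre (−8, −6), r² = 265. Perpendicular distance d from centre to line = |1| / √2 = 1/√2.
Half the chord is √(r² − d²) = √(529/2), so the full chord is 23√2.

23√2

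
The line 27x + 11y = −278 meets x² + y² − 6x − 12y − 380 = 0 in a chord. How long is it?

From the line, y = (−278 − 27x)/11. Substituting:
850x² + 17850x + 68000 = 0  ⟹  x² + 21x + 80 = 0
x = −5 or x = −16, giving (−5, −13) and (−16, 14).
Chord length = distance between (−5, −13) and (−16, 14) = √850 = 5√34.

5√34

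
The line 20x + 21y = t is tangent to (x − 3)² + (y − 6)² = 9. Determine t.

t = 99 or t = 273

Tangency holds when the distance from the centre (3, 6) to the line equals the radius 3:
|20·3 + 21·6 − t| / √841 = 3
|t − (186)| = 3·29, so t = 273 or t = 99.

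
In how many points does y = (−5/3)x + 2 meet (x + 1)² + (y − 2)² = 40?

d² = (5·(−1) + 3·2 − (6))²/34 = 25/34; r² = 40.
Since d² < r², the line cuts the circle twice.

2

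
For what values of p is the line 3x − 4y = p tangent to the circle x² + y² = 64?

Tangency holds when the distance from the centre (0, 0) to the line equals the radius 8:
|3·0 − 4·0 − p| / √25 = 8
|p| = 8·5, so p = 40 or p = −40.

p = −40 or p = 40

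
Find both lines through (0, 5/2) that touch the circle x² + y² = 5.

Write the tangent as mx − y + (5/2 − m·(0)) = 0 and set its distance from the centre to √5:
(0m − (−5/2))² = 5(m² + 1)
4m² − 1 = 0, so m = 1/2 or m = −1/2.
Through (0, 5/2) these give x − 2y = −5 and x + 2y = 5.

x − 2y = −5 and x + 2y = 5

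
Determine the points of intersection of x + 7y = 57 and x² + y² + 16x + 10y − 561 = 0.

(−27, 12) and (15, 6)

Substitute y = (57 − x)/7:
50x² + 600x − 20250 = 0  ⟹  x² + 12x − 405 = 0
x = 15 or x = −27, giving (15, 6) and (−27, 12).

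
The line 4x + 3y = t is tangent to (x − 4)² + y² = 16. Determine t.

Tangency holds when the distance from the centre (4, 0) to the line equals the radius 4:
|4·4 + 3·0 − t| / √25 = 4
|t − (16)| = 4·5, so t = 36 or t = −4.

t = −4 or t = 36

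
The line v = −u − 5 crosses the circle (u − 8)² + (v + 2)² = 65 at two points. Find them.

Express v = −u − 5 and substitute into the circle:
2u² − 10u + 8 = 0  ⟹  u² − 5u + 4 = 0
u = 4 or u = 1, giving (4, −9) and (1, −6).

(1, −6) and (4, −9)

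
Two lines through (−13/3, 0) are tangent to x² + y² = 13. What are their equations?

3x − 2y = −13 and 3x + 2y = −13

Let a tangent through (−13/3, 0) have slope m. Its distance from (0, 0) must equal √13:
[m·(13/3) − (0)]² = 13(m² + 1)
4m² − 9 = 0, so m = 3/2 or m = −3/2.
Through (−13/3, 0) these give 3x − 2y = −13 and 3x + 2y = −13.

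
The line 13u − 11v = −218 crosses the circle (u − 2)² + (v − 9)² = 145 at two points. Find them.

(−10, 8) and (1, 21)

Express v = (218 + 13u)/11 and substitute into the circle:
290u² + 2610u − 2900 = 0  ⟹  u² + 9u − 10 = 0
u = 1 or u = −10, giving (1, 21) and (−10, 8).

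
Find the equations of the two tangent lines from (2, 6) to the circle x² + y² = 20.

2x + y = 10 and x − 2y = −10

A line y − (6) = m(x − (2)) is tangent when its distance from (0, 0) is 2√5:
(−2m − (−6))² = 20(m² + 1)
2m² + 3m − 2 = 0, so m = −2 or m = 1/2.
Through (2, 6) these give 2x + y = 10 and x − 2y = −10.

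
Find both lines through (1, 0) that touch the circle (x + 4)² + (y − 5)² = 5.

Let a tangent through (1, 0) have slope m. Its distance from (−4, 5) must equal √5:
(−5m − (5))² = 5(m² + 1)
2m² + 5m + 2 = 0, so m = −1/2 or m = −2.
With m = −1/2: x + 2y = 1. With m = −2: 2x + y = 2.

x + 2y = 1 and 2x + y = 2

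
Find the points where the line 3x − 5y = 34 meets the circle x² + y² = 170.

(−7, −11) and (13, 1)

Express y = (−34 + 3x)/5 and substitute into the circle:
34x² − 204x − 3094 = 0  ⟹  x² − 6x − 91 = 0
x = 13 or x = −7, giving (13, 1) and (−7, −11).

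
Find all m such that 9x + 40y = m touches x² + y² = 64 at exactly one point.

The line touches the circle iff its distance from (0, 0) is 8:
|9·0 + 40·0 − m| / √1681 = 8
|m| = 8·41, so m = 328 or m = −328.

m = −328 or m = 328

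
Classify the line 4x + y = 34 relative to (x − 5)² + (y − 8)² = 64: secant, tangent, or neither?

secant

Substituting the line into the circle gives 17x² − 218x + 637 = 0.
Discriminant = (−218)² − 4·17·(637) = 4208 > 0.
Two real roots: the line is a secant.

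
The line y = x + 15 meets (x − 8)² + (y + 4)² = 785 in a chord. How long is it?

29√2

The distance from (8, −4) to the line is 27/√2, and r² = 785.
Half the chord is √(r² − d²) = √(841/2), so the full chord is 29√2.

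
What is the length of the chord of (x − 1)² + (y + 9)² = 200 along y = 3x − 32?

Express y = 3x − 32 and substitute into the circle:
10x² − 140x + 330 = 0  ⟹  x² − 14x + 33 = 0
x = 11 or x = 3, giving (11, 1) and (3, −23).
Chord length = distance between (11, 1) and (3, −23) = √640 = 8√10.

8√10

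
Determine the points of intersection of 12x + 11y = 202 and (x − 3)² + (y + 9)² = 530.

Express y = (202 − 12x)/11 and substitute into the circle:
265x² − 7950x + 27560 = 0  ⟹  x² − 30x + 104 = 0
x = 26 or x = 4, giving (26, −10) and (4, 14).

(4, 14) and (26, −10)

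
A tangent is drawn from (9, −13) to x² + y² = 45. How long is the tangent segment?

√205

Centre (0, 0), r² = 45. |PO|² = (9)² + (−13)² = 250.
The tangent meets the radius at right angles, so tangent² = |PO|² − r² = 250 − 45 = 205.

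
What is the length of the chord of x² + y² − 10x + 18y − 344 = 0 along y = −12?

Centre (5, −9), r² = 450. Perpendicular distance d from centre to line = |3| / √1 = 3.
Half the chord is √(r² − d²) = √(441), so the full chord is 42.

42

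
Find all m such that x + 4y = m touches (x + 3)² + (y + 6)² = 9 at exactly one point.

Tangency holds when the distance from the centre (−3, −6) to the line equals the radius 3:
|1·(−3) + 4·(−6) − m| / √17 = 3
|m − (−27)| = 3√17.

m = −27 ± 3√17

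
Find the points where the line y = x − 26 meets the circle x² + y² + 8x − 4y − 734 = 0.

From the line, y = x − 26. Substituting:
2x² − 48x + 46 = 0  ⟹  x² − 24x + 23 = 0
x = 23 or x = 1, giving (23, −3) and (1, −25).

(1, −25) and (23, −3)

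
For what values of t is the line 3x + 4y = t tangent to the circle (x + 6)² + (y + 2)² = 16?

t = −46 or t = −6

For a tangent, require d(centre, line) = r = 4.
|3·(−6) + 4·(−2) − t| / √25 = 4
|t − (−26)| = 4·5, so t = −6 or t = −46.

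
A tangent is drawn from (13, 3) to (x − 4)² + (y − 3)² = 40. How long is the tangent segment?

√41

The centre is (4, 3) and r = 2√10. The square of the distance from P to the centre is 81 + 0 = 81.
By the tangent–radius right angle, tangent length = √(|PO|² − r²) = √41.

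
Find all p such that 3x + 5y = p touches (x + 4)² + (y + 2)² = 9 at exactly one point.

p = −22 ± 3√34

The line touches the circle iff its distance from (−4, −2) is 3:
|3·(−4) + 5·(−2) − p| / √34 = 3
|p − (−22)| = 3√34.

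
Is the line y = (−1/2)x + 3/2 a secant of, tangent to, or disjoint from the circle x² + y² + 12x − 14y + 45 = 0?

d² = (1·(−6) + 2·7 − (3))²/5 = 5; r² = 40.
Since d² < r², the line cuts the circle twice.

secant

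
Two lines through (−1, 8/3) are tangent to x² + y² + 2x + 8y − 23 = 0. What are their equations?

Let a tangent through (−1, 8/3) have slope m. Its distance from (−1, −4) must equal 2√10:
(0m − (−20/3))² = 40(m² + 1)
9m² − 1 = 0, so m = 1/3 or m = −1/3.
With m = 1/3: x − 3y = −9. With m = −1/3: x + 3y = 7.

x − 3y = −9 and x + 3y = 7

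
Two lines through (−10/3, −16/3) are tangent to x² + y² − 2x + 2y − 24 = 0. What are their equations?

A line y − (−16/3) = m(x − (−10/3)) is tangent when its distance from (1, −1) is √26:
(13/3m − (13/3))² = 26(m² + 1)
5m² + 26m + 5 = 0, so m = −5 or m = −1/5.
With m = −5: 5x + y = −22. With m = −1/5: x + 5y = −30.

5x + y = −22 and x + 5y = −30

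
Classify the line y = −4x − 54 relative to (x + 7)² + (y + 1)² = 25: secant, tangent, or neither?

neither

d² = (4·(−7) + 1·(−1) − (−54))²/17 = 625/17; r² = 25.
Since d² > r², the line lies outside the circle.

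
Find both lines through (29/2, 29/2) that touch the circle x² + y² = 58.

3x − 7y = −58 and 7x − 3y = 58

Write the tangent as mx − y + (29/2 − m·(29/2)) = 0 and set its distance from the centre to √58:
(−29/2m − (−29/2))² = 58(m² + 1)
21m² − 58m + 21 = 0, so m = 3/7 or m = 7/3.
With m = 3/7: 3x − 7y = −58. With m = 7/3: 7x − 3y = 58.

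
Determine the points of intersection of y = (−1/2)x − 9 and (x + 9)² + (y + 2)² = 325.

(−26, 4) and (6, −12)

From the line, y = (−18 − x)/2. Substituting:
5x² + 100x − 780 = 0  ⟹  x² + 20x − 156 = 0
x = 6 or x = −26, giving (6, −12) and (−26, 4).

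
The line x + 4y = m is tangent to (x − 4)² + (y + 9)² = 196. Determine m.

For a tangent, require d(centre, line) = r = 14.
|1·4 + 4·(−9) − m| / √17 = 14
|m − (−32)| = 14√17.

m = −32 ± 14√17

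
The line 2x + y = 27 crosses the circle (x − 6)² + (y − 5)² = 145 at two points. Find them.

Express y = −2x + 27 and substitute into the circle:
5x² − 100x + 375 = 0  ⟹  x² − 20x + 75 = 0
x = 15 or x = 5, giving (15, −3) and (5, 17).

(5, 17) and (15, −3)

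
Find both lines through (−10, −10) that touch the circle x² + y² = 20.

Let a tangent through (−10, −10) have slope m. Its distance from (0, 0) must equal 2√5:
(10m − (10))² = 20(m² + 1)
2m² − 5m + 2 = 0, so m = 2 or m = 1/2.
Through (−10, −10) these give 2x − y = −10 and x − 2y = 10.

2x − y = −10 and x − 2y = 10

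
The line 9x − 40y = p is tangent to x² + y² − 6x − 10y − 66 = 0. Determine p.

The line touches the circle iff its distance from (3, 5) is 10:
|9·3 − 40·5 − p| / √1681 = 10
|p − (−173)| = 10·41, so p = 237 or p = −583.

p = −583 or p = 237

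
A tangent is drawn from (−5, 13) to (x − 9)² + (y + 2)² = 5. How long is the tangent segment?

4√26

With centre O = (9, −2), |OP|² = 421 and r² = 5.
Power of the point: PT² = |PO|² − r² = 416, so PT = 4√26.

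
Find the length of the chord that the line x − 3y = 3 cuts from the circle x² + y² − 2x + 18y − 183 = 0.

Express y = (−3 + x)/3 and substitute into the circle:
10x² + 30x − 1800 = 0  ⟹  x² + 3x − 180 = 0
x = 12 or x = −15, giving (12, 3) and (−15, −6).
Chord length = distance between (12, 3) and (−15, −6) = √810 = 9√10.

9√10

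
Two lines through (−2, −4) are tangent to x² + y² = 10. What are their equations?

Write the tangent as mx − y + (−4 − m·(−2)) = 0 and set its distance from the centre to √10:
(2m − (4))² = 10(m² + 1)
3m² + 8m − 3 = 0, so m = 1/3 or m = −3.
Through (−2, −4) these give x − 3y = 10 and 3x + y = −10.

x − 3y = 10 and 3x + y = −10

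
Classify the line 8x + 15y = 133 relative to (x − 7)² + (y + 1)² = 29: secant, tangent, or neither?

d² = (8·7 + 15·(−1) − (133))²/289 = 8464/289; r² = 29.
Since d² > r², the line lies outside the circle.

neither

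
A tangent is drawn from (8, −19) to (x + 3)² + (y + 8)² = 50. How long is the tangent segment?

8√3

The centre is (−3, −8) and r = 5√2. The square of the distance from P to the centre is 121 + 121 = 242.
By the tangent–radius right angle, tangent length = √(|PO|² − r²) = √192 = 8√3.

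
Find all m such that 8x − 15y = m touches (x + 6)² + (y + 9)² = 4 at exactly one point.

m = 53 or m = 121

Tangency holds when the distance from the centre (−6, −9) to the line equals the radius 2:
|8·(−6) − 15·(−9) − m| / √289 = 2
|m − (87)| = 2·17, so m = 121 or m = 53.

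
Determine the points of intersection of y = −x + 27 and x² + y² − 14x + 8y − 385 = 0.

Substitute y = −x + 27:
2x² − 76x + 560 = 0  ⟹  x² − 38x + 280 = 0
x = 28 or x = 10, giving (28, −1) and (10, 17).

(10, 17) and (28, −1)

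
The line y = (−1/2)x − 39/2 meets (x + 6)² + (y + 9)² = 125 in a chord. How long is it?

8√5

The distance from (−6, −9) to the line is 15/√5, and r² = 125.
Chord = 2√(r² − d²) = 2·√(80) = 8√5.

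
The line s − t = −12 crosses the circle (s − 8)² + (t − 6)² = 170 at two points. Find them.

Express t = s + 12 and substitute into the circle:
2s² − 4s − 70 = 0  ⟹  s² − 2s − 35 = 0
s = 7 or s = −5, giving (7, 19) and (−5, 7).

(−5, 7) and (7, 19)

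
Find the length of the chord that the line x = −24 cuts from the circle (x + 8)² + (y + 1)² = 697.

42

The line gives x = −24. Substituting into the circle:
y² + 2y − 440 = 0
y = 20 or y = −22, giving (−24, 20) and (−24, −22).
|(−24, 20) − (−24, −22)| = √((0)² + (42)²) = 42.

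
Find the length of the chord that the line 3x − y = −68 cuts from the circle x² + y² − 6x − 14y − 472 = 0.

The distance from (3, 7) to the line is 70/√10, and r² = 530.
Half the chord is √(r² − d²) = √(40), so the full chord is 4√10.

4√10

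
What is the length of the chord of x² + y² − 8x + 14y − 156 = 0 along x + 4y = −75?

The distance from (4, −7) to the line is 51/√17, and r² = 221.
Chord = 2√(r² − d²) = 2·√(68) = 4√17.

4√17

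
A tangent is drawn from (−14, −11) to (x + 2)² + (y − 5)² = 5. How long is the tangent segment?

√395

With centre O = (−2, 5), |OP|² = 400 and r² = 5.
Power of the point: PT² = |PO|² − r² = 395, so PT = √395.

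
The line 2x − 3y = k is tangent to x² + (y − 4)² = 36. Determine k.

For a tangent, require d(centre, line) = r = 6.
|2·0 − 3·4 − k| / √13 = 6
|k − (−12)| = 6√13.

k = −12 ± 6√13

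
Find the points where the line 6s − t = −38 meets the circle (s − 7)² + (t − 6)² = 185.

Substitute t = 6s + 38:
37s² + 370s + 888 = 0  ⟹  s² + 10s + 24 = 0
s = −4 or s = −6, giving (−4, 14) and (−6, 2).

(−6, 2) and (−4, 14)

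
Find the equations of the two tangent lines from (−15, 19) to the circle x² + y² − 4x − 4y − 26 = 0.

5x + 3y = −18 and 3x + 5y = 50

Write the tangent as mx − y + (19 − m·(−15)) = 0 and set its distance from the centre to √34:
(17m − (−17))² = 34(m² + 1)
15m² + 34m + 15 = 0, so m = −5/3 or m = −3/5.
Through (−15, 19) these give 5x + 3y = −18 and 3x + 5y = 50.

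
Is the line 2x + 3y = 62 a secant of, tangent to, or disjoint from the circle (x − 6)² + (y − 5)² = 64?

disjoint

d² = (2·6 + 3·5 − (62))²/13 = 1225/13; r² = 64.
Since d² > r², the line lies outside the circle.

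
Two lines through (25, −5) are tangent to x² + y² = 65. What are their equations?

x − 8y = 65 and 4x + 7y = 65

Let a tangent through (25, −5) have slope m. Its distance from (0, 0) must equal √65:
(−25m − (5))² = 65(m² + 1)
56m² + 25m − 4 = 0, so m = 1/8 or m = −4/7.
With m = 1/8: x − 8y = 65. With m = −4/7: 4x + 7y = 65.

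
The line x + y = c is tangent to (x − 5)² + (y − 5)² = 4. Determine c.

c = 10 ± 2√2

The line touches the circle iff its distance from (5, 5) is 2:
|1·5 + 1·5 − c| / √2 = 2
|c − (10)| = 2√2.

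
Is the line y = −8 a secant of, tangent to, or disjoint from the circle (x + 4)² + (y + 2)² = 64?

d² = (0·(−4) + 1·(−2) − (−8))² = 36; r² = 64.
Since d² < r², the line cuts the circle twice.

secant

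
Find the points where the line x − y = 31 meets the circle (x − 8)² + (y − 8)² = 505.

(20, −11) and (27, −4)

Substitute y = x − 31:
2x² − 94x + 1080 = 0  ⟹  x² − 47x + 540 = 0
x = 27 or x = 20, giving (27, −4) and (20, −11).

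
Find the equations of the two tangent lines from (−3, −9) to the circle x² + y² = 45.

Write the tangent as mx − y + (−9 − m·(−3)) = 0 and set its distance from the centre to 3√5:
(3m − (9))² = 45(m² + 1)
2m² + 3m − 2 = 0, so m = 1/2 or m = −2.
Through (−3, −9) these give x − 2y = 15 and 2x + y = −15.

x − 2y = 15 and 2x + y = −15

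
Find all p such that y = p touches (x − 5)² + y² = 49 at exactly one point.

p = −7 or p = 7

Tangency holds when the distance from the centre (5, 0) to the line equals the radius 7:
|0·5 + 1·0 − p| / √1 = 7
|p| = 7, so p = 7 or p = −7.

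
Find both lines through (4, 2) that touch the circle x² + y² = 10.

x + 3y = 10 and 3x − y = 10

A line y − (2) = m(x − (4)) is tangent when its distance from (0, 0) is √10:
[m·(−4) − (−2)]² = 10(m² + 1)
3m² − 8m − 3 = 0, so m = −1/3 or m = 3.
Through (4, 2) these give x + 3y = 10 and 3x − y = 10.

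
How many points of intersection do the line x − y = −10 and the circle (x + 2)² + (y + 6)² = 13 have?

0

Centre (−2, −6), r² = 13. Distance² from centre to line = (14)²/2 = 98.
Since d² > r², the line lies outside the circle.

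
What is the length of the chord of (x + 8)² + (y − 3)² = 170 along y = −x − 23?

Substitute y = −x − 23:
2x² + 68x + 570 = 0  ⟹  x² + 34x + 285 = 0
x = −15 or x = −19, giving (−15, −8) and (−19, −4).
|(−15, −8) − (−19, −4)| = √((4)² + (−4)²) = 4√2.

4√2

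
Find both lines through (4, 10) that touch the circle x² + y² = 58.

3x − 7y = −58 and 7x + 3y = 58

Let a tangent through (4, 10) have slope m. Its distance from (0, 0) must equal √58:
(−4m − (−10))² = 58(m² + 1)
21m² + 40m − 21 = 0, so m = 3/7 or m = −7/3.
Through (4, 10) these give 3x − 7y = −58 and 7x + 3y = 58.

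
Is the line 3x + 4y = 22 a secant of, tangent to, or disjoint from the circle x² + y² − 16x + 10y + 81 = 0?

disjoint

Centre (8, −5), r² = 8. Distance² from centre to line = (−18)²/25 = 324/25.
Since d² > r², the line lies outside the circle.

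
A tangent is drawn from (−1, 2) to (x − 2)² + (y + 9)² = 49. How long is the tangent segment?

With centre O = (2, −9), |OP|² = 130 and r² = 49.
By the tangent–radius right angle, tangent length = √(|PO|² − r²) = √81 = 9.

9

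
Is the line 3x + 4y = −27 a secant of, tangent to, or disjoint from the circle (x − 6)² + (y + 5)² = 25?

Substituting the line into the circle gives 25x² − 150x + 225 = 0.
Discriminant = (−150)² − 4·25·(225) = 0.
A repeated root: the line is tangent.

tangent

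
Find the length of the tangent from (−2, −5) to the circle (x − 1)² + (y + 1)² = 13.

The centre is (1, −1) and r = √13. The square of the distance from P to the centre is 9 + 16 = 25.
The tangent meets the radius at right angles, so tangent² = |PO|² − r² = 25 − 13 = 12.

2√3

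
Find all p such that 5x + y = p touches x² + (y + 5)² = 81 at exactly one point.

p = −5 ± 9√26

Tangency holds when the distance from the centre (0, −5) to the line equals the radius 9:
|5·0 + 1·(−5) − p| / √26 = 9
|p − (−5)| = 9√26.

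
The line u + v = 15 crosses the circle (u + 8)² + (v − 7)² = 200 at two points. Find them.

(−6, 21) and (6, 9)

From the line, v = −u + 15. Substituting:
2u² − 72 = 0  ⟹  u² − 36 = 0
u = 6 or u = −6, giving (6, 9) and (−6, 21).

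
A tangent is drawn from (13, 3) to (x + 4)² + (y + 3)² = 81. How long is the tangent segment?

Centre (−4, −3), r² = 81. |PO|² = (17)² + (6)² = 325.
By the tangent–radius right angle, tangent length = √(|PO|² − r²) = √244 = 2√61.

2√61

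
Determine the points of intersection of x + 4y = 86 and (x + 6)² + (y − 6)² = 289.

Substitute y = (86 − x)/4:
17x² + 68x − 204 = 0  ⟹  x² + 4x − 12 = 0
x = 2 or x = −6, giving (2, 21) and (−6, 23).

(−6, 23) and (2, 21)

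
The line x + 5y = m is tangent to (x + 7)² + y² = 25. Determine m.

m = −7 ± 5√26

For a tangent, require d(centre, line) = r = 5.
|1·(−7) + 5·0 − m| / √26 = 5
|m − (−7)| = 5√26.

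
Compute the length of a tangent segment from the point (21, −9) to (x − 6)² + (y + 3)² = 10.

√251

The centre is (6, −3) and r = √10. The square of the distance from P to the centre is 225 + 36 = 261.
Power of the point: PT² = |PO|² − r² = 251, so PT = √251.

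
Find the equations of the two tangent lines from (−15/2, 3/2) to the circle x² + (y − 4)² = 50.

Let a tangent through (−15/2, 3/2) have slope m. Its distance from (0, 4) must equal 5√2:
[m·(15/2) − (5/2)]² = 50(m² + 1)
m² − 6m − 7 = 0, so m = 7 or m = −1.
Through (−15/2, 3/2) these give 7x − y = −54 and x + y = −6.

7x − y = −54 and x + y = −6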